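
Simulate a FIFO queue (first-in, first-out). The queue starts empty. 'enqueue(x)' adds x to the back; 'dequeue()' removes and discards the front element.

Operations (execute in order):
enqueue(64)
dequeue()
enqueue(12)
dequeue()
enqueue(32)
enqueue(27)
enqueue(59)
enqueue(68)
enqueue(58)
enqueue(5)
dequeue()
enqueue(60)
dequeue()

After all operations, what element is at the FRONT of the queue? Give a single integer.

enqueue(64): queue = [64]
dequeue(): queue = []
enqueue(12): queue = [12]
dequeue(): queue = []
enqueue(32): queue = [32]
enqueue(27): queue = [32, 27]
enqueue(59): queue = [32, 27, 59]
enqueue(68): queue = [32, 27, 59, 68]
enqueue(58): queue = [32, 27, 59, 68, 58]
enqueue(5): queue = [32, 27, 59, 68, 58, 5]
dequeue(): queue = [27, 59, 68, 58, 5]
enqueue(60): queue = [27, 59, 68, 58, 5, 60]
dequeue(): queue = [59, 68, 58, 5, 60]

Answer: 59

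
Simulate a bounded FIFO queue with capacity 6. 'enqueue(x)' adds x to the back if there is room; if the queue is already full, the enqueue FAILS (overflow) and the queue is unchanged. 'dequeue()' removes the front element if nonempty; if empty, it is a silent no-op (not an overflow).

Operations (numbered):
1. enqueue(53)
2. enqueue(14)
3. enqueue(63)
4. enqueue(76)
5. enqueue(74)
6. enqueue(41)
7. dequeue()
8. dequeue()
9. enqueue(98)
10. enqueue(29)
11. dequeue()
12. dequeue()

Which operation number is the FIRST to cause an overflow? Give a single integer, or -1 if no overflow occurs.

1. enqueue(53): size=1
2. enqueue(14): size=2
3. enqueue(63): size=3
4. enqueue(76): size=4
5. enqueue(74): size=5
6. enqueue(41): size=6
7. dequeue(): size=5
8. dequeue(): size=4
9. enqueue(98): size=5
10. enqueue(29): size=6
11. dequeue(): size=5
12. dequeue(): size=4

Answer: -1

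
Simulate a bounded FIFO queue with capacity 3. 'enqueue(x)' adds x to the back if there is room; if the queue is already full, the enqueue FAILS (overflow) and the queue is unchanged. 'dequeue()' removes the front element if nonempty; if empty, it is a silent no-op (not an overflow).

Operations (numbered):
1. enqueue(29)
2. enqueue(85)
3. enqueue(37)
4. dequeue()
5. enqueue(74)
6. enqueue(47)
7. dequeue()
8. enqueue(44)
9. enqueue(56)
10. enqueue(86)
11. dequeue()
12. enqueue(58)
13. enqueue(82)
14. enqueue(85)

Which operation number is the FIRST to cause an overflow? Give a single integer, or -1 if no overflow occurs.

Answer: 6

Derivation:
1. enqueue(29): size=1
2. enqueue(85): size=2
3. enqueue(37): size=3
4. dequeue(): size=2
5. enqueue(74): size=3
6. enqueue(47): size=3=cap → OVERFLOW (fail)
7. dequeue(): size=2
8. enqueue(44): size=3
9. enqueue(56): size=3=cap → OVERFLOW (fail)
10. enqueue(86): size=3=cap → OVERFLOW (fail)
11. dequeue(): size=2
12. enqueue(58): size=3
13. enqueue(82): size=3=cap → OVERFLOW (fail)
14. enqueue(85): size=3=cap → OVERFLOW (fail)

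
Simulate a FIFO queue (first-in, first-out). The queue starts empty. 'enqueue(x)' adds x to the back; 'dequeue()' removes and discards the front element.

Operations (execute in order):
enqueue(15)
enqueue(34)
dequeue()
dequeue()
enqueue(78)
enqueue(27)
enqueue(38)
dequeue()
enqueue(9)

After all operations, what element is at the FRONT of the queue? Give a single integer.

Answer: 27

Derivation:
enqueue(15): queue = [15]
enqueue(34): queue = [15, 34]
dequeue(): queue = [34]
dequeue(): queue = []
enqueue(78): queue = [78]
enqueue(27): queue = [78, 27]
enqueue(38): queue = [78, 27, 38]
dequeue(): queue = [27, 38]
enqueue(9): queue = [27, 38, 9]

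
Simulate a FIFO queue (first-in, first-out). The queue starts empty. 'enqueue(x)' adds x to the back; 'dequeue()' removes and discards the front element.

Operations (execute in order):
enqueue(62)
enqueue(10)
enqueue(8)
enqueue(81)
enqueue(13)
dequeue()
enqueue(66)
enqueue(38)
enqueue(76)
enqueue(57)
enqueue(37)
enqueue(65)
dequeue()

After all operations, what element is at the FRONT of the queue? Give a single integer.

Answer: 8

Derivation:
enqueue(62): queue = [62]
enqueue(10): queue = [62, 10]
enqueue(8): queue = [62, 10, 8]
enqueue(81): queue = [62, 10, 8, 81]
enqueue(13): queue = [62, 10, 8, 81, 13]
dequeue(): queue = [10, 8, 81, 13]
enqueue(66): queue = [10, 8, 81, 13, 66]
enqueue(38): queue = [10, 8, 81, 13, 66, 38]
enqueue(76): queue = [10, 8, 81, 13, 66, 38, 76]
enqueue(57): queue = [10, 8, 81, 13, 66, 38, 76, 57]
enqueue(37): queue = [10, 8, 81, 13, 66, 38, 76, 57, 37]
enqueue(65): queue = [10, 8, 81, 13, 66, 38, 76, 57, 37, 65]
dequeue(): queue = [8, 81, 13, 66, 38, 76, 57, 37, 65]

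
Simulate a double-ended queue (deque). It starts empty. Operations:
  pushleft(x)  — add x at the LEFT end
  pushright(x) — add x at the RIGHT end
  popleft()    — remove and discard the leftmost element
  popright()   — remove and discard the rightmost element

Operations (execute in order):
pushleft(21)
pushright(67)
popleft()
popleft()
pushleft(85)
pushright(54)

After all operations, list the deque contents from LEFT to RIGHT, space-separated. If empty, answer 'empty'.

Answer: 85 54

Derivation:
pushleft(21): [21]
pushright(67): [21, 67]
popleft(): [67]
popleft(): []
pushleft(85): [85]
pushright(54): [85, 54]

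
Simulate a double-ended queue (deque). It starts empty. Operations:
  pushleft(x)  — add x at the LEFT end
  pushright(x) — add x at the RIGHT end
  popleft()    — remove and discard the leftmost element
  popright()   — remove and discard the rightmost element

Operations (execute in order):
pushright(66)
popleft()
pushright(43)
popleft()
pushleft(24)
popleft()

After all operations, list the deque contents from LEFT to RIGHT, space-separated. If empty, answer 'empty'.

pushright(66): [66]
popleft(): []
pushright(43): [43]
popleft(): []
pushleft(24): [24]
popleft(): []

Answer: empty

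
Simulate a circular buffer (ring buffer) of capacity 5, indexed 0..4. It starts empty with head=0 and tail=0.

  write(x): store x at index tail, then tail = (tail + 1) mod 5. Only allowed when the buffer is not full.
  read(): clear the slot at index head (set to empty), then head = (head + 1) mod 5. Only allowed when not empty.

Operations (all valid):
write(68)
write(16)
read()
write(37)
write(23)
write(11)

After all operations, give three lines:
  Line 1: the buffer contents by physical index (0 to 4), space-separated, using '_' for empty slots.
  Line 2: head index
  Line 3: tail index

Answer: _ 16 37 23 11
1
0

Derivation:
write(68): buf=[68 _ _ _ _], head=0, tail=1, size=1
write(16): buf=[68 16 _ _ _], head=0, tail=2, size=2
read(): buf=[_ 16 _ _ _], head=1, tail=2, size=1
write(37): buf=[_ 16 37 _ _], head=1, tail=3, size=2
write(23): buf=[_ 16 37 23 _], head=1, tail=4, size=3
write(11): buf=[_ 16 37 23 11], head=1, tail=0, size=4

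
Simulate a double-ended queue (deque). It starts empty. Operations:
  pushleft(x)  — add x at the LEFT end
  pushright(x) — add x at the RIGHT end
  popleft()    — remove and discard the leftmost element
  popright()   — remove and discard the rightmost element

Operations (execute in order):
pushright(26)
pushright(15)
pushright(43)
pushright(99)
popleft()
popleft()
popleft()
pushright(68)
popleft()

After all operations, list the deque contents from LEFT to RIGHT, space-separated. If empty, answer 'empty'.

pushright(26): [26]
pushright(15): [26, 15]
pushright(43): [26, 15, 43]
pushright(99): [26, 15, 43, 99]
popleft(): [15, 43, 99]
popleft(): [43, 99]
popleft(): [99]
pushright(68): [99, 68]
popleft(): [68]

Answer: 68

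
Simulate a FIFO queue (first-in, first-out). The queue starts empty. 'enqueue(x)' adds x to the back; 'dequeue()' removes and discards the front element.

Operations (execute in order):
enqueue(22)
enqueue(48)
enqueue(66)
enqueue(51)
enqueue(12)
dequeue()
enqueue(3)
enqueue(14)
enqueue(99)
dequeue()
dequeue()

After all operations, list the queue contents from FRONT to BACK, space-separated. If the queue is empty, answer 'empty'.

Answer: 51 12 3 14 99

Derivation:
enqueue(22): [22]
enqueue(48): [22, 48]
enqueue(66): [22, 48, 66]
enqueue(51): [22, 48, 66, 51]
enqueue(12): [22, 48, 66, 51, 12]
dequeue(): [48, 66, 51, 12]
enqueue(3): [48, 66, 51, 12, 3]
enqueue(14): [48, 66, 51, 12, 3, 14]
enqueue(99): [48, 66, 51, 12, 3, 14, 99]
dequeue(): [66, 51, 12, 3, 14, 99]
dequeue(): [51, 12, 3, 14, 99]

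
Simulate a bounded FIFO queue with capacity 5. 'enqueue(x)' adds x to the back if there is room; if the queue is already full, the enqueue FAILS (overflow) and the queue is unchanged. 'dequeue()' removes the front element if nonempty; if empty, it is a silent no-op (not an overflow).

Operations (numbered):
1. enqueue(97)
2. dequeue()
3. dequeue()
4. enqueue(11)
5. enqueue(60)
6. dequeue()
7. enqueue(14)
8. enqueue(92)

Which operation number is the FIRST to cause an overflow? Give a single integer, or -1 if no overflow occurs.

Answer: -1

Derivation:
1. enqueue(97): size=1
2. dequeue(): size=0
3. dequeue(): empty, no-op, size=0
4. enqueue(11): size=1
5. enqueue(60): size=2
6. dequeue(): size=1
7. enqueue(14): size=2
8. enqueue(92): size=3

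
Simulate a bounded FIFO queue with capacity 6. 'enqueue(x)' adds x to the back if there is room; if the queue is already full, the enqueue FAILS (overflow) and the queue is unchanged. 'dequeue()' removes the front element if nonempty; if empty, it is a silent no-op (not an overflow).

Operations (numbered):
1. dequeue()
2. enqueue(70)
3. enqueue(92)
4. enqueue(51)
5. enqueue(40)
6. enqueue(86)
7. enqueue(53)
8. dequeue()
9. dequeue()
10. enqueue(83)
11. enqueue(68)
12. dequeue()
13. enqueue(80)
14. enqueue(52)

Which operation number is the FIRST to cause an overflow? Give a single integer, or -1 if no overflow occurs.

1. dequeue(): empty, no-op, size=0
2. enqueue(70): size=1
3. enqueue(92): size=2
4. enqueue(51): size=3
5. enqueue(40): size=4
6. enqueue(86): size=5
7. enqueue(53): size=6
8. dequeue(): size=5
9. dequeue(): size=4
10. enqueue(83): size=5
11. enqueue(68): size=6
12. dequeue(): size=5
13. enqueue(80): size=6
14. enqueue(52): size=6=cap → OVERFLOW (fail)

Answer: 14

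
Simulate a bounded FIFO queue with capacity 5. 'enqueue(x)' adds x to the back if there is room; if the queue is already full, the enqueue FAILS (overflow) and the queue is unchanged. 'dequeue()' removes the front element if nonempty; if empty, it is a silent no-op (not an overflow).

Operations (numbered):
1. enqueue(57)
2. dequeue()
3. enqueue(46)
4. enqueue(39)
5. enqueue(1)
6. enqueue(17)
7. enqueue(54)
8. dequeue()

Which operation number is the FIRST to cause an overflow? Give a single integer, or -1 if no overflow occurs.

1. enqueue(57): size=1
2. dequeue(): size=0
3. enqueue(46): size=1
4. enqueue(39): size=2
5. enqueue(1): size=3
6. enqueue(17): size=4
7. enqueue(54): size=5
8. dequeue(): size=4

Answer: -1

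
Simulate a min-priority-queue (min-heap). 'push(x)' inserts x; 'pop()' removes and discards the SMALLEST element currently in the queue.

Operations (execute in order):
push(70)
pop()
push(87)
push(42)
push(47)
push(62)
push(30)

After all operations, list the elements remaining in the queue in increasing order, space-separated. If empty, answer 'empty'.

push(70): heap contents = [70]
pop() → 70: heap contents = []
push(87): heap contents = [87]
push(42): heap contents = [42, 87]
push(47): heap contents = [42, 47, 87]
push(62): heap contents = [42, 47, 62, 87]
push(30): heap contents = [30, 42, 47, 62, 87]

Answer: 30 42 47 62 87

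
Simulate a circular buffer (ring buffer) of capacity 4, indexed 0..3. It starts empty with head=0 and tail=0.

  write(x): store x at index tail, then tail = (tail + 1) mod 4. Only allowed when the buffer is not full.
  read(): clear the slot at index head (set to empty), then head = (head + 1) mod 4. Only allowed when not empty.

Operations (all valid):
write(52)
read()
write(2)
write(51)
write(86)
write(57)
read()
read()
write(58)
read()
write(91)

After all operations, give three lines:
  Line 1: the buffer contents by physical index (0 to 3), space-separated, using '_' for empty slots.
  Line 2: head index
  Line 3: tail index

write(52): buf=[52 _ _ _], head=0, tail=1, size=1
read(): buf=[_ _ _ _], head=1, tail=1, size=0
write(2): buf=[_ 2 _ _], head=1, tail=2, size=1
write(51): buf=[_ 2 51 _], head=1, tail=3, size=2
write(86): buf=[_ 2 51 86], head=1, tail=0, size=3
write(57): buf=[57 2 51 86], head=1, tail=1, size=4
read(): buf=[57 _ 51 86], head=2, tail=1, size=3
read(): buf=[57 _ _ 86], head=3, tail=1, size=2
write(58): buf=[57 58 _ 86], head=3, tail=2, size=3
read(): buf=[57 58 _ _], head=0, tail=2, size=2
write(91): buf=[57 58 91 _], head=0, tail=3, size=3

Answer: 57 58 91 _
0
3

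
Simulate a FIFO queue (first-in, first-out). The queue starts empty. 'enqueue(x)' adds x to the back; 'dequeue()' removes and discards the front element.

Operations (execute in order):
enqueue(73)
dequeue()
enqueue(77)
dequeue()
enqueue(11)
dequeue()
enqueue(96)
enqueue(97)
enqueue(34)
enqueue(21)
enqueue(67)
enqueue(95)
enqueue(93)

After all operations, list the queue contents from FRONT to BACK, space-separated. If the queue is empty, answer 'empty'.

enqueue(73): [73]
dequeue(): []
enqueue(77): [77]
dequeue(): []
enqueue(11): [11]
dequeue(): []
enqueue(96): [96]
enqueue(97): [96, 97]
enqueue(34): [96, 97, 34]
enqueue(21): [96, 97, 34, 21]
enqueue(67): [96, 97, 34, 21, 67]
enqueue(95): [96, 97, 34, 21, 67, 95]
enqueue(93): [96, 97, 34, 21, 67, 95, 93]

Answer: 96 97 34 21 67 95 93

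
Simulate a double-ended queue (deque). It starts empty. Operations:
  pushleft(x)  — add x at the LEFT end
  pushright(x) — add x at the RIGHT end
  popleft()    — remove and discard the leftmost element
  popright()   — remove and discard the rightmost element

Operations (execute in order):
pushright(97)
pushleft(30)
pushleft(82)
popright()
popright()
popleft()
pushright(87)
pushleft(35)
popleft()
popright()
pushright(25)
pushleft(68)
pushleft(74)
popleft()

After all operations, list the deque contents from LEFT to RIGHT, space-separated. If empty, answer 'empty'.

Answer: 68 25

Derivation:
pushright(97): [97]
pushleft(30): [30, 97]
pushleft(82): [82, 30, 97]
popright(): [82, 30]
popright(): [82]
popleft(): []
pushright(87): [87]
pushleft(35): [35, 87]
popleft(): [87]
popright(): []
pushright(25): [25]
pushleft(68): [68, 25]
pushleft(74): [74, 68, 25]
popleft(): [68, 25]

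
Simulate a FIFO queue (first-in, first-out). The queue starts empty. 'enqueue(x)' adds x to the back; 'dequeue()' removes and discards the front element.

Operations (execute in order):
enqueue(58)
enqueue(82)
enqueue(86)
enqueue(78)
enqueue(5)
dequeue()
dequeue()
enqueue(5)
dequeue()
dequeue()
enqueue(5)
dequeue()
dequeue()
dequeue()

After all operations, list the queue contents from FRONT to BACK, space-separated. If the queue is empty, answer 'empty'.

enqueue(58): [58]
enqueue(82): [58, 82]
enqueue(86): [58, 82, 86]
enqueue(78): [58, 82, 86, 78]
enqueue(5): [58, 82, 86, 78, 5]
dequeue(): [82, 86, 78, 5]
dequeue(): [86, 78, 5]
enqueue(5): [86, 78, 5, 5]
dequeue(): [78, 5, 5]
dequeue(): [5, 5]
enqueue(5): [5, 5, 5]
dequeue(): [5, 5]
dequeue(): [5]
dequeue(): []

Answer: empty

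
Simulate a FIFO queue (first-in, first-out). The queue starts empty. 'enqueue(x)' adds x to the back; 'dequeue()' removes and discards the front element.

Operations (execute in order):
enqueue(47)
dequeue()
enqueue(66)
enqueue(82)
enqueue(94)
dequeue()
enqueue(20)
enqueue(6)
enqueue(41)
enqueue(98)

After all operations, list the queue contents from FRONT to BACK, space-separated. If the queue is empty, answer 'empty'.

enqueue(47): [47]
dequeue(): []
enqueue(66): [66]
enqueue(82): [66, 82]
enqueue(94): [66, 82, 94]
dequeue(): [82, 94]
enqueue(20): [82, 94, 20]
enqueue(6): [82, 94, 20, 6]
enqueue(41): [82, 94, 20, 6, 41]
enqueue(98): [82, 94, 20, 6, 41, 98]

Answer: 82 94 20 6 41 98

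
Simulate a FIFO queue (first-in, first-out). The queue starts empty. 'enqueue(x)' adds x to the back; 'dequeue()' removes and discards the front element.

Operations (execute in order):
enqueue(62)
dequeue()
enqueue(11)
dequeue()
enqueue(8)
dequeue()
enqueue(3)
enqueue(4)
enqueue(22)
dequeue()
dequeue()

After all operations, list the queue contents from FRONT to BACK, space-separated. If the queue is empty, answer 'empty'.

Answer: 22

Derivation:
enqueue(62): [62]
dequeue(): []
enqueue(11): [11]
dequeue(): []
enqueue(8): [8]
dequeue(): []
enqueue(3): [3]
enqueue(4): [3, 4]
enqueue(22): [3, 4, 22]
dequeue(): [4, 22]
dequeue(): [22]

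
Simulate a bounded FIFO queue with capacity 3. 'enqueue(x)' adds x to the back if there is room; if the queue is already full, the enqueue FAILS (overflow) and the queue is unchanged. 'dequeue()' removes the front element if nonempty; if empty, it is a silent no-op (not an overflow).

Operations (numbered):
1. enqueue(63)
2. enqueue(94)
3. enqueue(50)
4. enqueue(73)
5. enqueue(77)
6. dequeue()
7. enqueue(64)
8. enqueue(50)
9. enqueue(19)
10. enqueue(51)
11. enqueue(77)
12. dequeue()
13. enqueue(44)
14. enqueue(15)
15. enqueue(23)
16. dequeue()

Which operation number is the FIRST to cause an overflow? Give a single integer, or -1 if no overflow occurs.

1. enqueue(63): size=1
2. enqueue(94): size=2
3. enqueue(50): size=3
4. enqueue(73): size=3=cap → OVERFLOW (fail)
5. enqueue(77): size=3=cap → OVERFLOW (fail)
6. dequeue(): size=2
7. enqueue(64): size=3
8. enqueue(50): size=3=cap → OVERFLOW (fail)
9. enqueue(19): size=3=cap → OVERFLOW (fail)
10. enqueue(51): size=3=cap → OVERFLOW (fail)
11. enqueue(77): size=3=cap → OVERFLOW (fail)
12. dequeue(): size=2
13. enqueue(44): size=3
14. enqueue(15): size=3=cap → OVERFLOW (fail)
15. enqueue(23): size=3=cap → OVERFLOW (fail)
16. dequeue(): size=2

Answer: 4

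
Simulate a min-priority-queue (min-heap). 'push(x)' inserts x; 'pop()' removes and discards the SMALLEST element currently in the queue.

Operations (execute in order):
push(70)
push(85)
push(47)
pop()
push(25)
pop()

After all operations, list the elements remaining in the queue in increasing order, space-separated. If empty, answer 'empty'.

push(70): heap contents = [70]
push(85): heap contents = [70, 85]
push(47): heap contents = [47, 70, 85]
pop() → 47: heap contents = [70, 85]
push(25): heap contents = [25, 70, 85]
pop() → 25: heap contents = [70, 85]

Answer: 70 85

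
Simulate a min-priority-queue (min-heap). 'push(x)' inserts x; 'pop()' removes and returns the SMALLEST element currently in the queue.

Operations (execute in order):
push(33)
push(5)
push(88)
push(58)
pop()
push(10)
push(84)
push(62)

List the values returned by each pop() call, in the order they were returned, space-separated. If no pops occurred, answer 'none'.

Answer: 5

Derivation:
push(33): heap contents = [33]
push(5): heap contents = [5, 33]
push(88): heap contents = [5, 33, 88]
push(58): heap contents = [5, 33, 58, 88]
pop() → 5: heap contents = [33, 58, 88]
push(10): heap contents = [10, 33, 58, 88]
push(84): heap contents = [10, 33, 58, 84, 88]
push(62): heap contents = [10, 33, 58, 62, 84, 88]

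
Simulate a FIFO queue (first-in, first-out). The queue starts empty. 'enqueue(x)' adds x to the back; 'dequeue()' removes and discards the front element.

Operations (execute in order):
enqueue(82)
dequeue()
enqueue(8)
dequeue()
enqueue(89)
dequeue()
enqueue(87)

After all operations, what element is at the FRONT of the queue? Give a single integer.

Answer: 87

Derivation:
enqueue(82): queue = [82]
dequeue(): queue = []
enqueue(8): queue = [8]
dequeue(): queue = []
enqueue(89): queue = [89]
dequeue(): queue = []
enqueue(87): queue = [87]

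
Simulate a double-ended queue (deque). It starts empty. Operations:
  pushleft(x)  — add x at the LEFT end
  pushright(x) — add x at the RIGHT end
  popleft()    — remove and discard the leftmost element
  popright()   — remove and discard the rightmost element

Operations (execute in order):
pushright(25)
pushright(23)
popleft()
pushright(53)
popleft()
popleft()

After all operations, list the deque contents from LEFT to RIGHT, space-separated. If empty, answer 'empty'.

Answer: empty

Derivation:
pushright(25): [25]
pushright(23): [25, 23]
popleft(): [23]
pushright(53): [23, 53]
popleft(): [53]
popleft(): []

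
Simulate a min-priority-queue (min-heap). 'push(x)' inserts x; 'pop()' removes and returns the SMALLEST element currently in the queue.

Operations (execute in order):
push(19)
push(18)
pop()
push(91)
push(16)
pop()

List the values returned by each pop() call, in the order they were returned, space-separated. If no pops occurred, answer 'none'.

Answer: 18 16

Derivation:
push(19): heap contents = [19]
push(18): heap contents = [18, 19]
pop() → 18: heap contents = [19]
push(91): heap contents = [19, 91]
push(16): heap contents = [16, 19, 91]
pop() → 16: heap contents = [19, 91]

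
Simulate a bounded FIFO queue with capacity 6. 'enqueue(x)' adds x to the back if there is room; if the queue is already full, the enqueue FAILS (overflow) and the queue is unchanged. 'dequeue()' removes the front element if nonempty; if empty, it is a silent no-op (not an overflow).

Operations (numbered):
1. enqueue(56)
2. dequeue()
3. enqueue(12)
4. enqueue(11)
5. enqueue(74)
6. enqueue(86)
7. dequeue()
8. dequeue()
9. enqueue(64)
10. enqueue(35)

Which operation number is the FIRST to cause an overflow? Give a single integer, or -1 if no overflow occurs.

1. enqueue(56): size=1
2. dequeue(): size=0
3. enqueue(12): size=1
4. enqueue(11): size=2
5. enqueue(74): size=3
6. enqueue(86): size=4
7. dequeue(): size=3
8. dequeue(): size=2
9. enqueue(64): size=3
10. enqueue(35): size=4

Answer: -1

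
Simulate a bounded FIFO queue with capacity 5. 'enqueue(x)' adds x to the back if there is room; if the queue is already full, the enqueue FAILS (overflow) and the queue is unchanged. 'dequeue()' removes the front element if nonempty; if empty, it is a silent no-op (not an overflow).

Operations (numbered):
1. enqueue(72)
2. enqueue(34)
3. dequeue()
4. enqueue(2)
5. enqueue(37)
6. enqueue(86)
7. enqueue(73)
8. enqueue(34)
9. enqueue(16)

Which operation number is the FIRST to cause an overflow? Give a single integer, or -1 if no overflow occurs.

1. enqueue(72): size=1
2. enqueue(34): size=2
3. dequeue(): size=1
4. enqueue(2): size=2
5. enqueue(37): size=3
6. enqueue(86): size=4
7. enqueue(73): size=5
8. enqueue(34): size=5=cap → OVERFLOW (fail)
9. enqueue(16): size=5=cap → OVERFLOW (fail)

Answer: 8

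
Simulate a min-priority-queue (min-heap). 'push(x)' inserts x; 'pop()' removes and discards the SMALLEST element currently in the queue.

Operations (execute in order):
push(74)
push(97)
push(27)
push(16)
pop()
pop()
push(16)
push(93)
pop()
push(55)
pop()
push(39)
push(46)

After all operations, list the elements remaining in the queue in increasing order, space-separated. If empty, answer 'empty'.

push(74): heap contents = [74]
push(97): heap contents = [74, 97]
push(27): heap contents = [27, 74, 97]
push(16): heap contents = [16, 27, 74, 97]
pop() → 16: heap contents = [27, 74, 97]
pop() → 27: heap contents = [74, 97]
push(16): heap contents = [16, 74, 97]
push(93): heap contents = [16, 74, 93, 97]
pop() → 16: heap contents = [74, 93, 97]
push(55): heap contents = [55, 74, 93, 97]
pop() → 55: heap contents = [74, 93, 97]
push(39): heap contents = [39, 74, 93, 97]
push(46): heap contents = [39, 46, 74, 93, 97]

Answer: 39 46 74 93 97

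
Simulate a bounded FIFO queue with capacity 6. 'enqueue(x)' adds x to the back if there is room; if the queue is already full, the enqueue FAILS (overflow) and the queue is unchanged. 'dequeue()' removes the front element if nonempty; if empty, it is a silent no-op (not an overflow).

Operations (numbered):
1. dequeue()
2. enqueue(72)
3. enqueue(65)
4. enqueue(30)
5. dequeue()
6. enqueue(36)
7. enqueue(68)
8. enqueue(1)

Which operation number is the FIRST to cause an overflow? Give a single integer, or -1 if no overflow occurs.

Answer: -1

Derivation:
1. dequeue(): empty, no-op, size=0
2. enqueue(72): size=1
3. enqueue(65): size=2
4. enqueue(30): size=3
5. dequeue(): size=2
6. enqueue(36): size=3
7. enqueue(68): size=4
8. enqueue(1): size=5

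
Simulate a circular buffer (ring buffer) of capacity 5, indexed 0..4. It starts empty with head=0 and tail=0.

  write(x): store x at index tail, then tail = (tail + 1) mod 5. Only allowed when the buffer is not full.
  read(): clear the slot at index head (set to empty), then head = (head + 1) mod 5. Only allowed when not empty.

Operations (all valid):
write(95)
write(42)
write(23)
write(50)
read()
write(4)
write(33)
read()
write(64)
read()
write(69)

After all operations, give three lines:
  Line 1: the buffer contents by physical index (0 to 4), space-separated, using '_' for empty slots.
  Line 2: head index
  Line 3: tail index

Answer: 33 64 69 50 4
3
3

Derivation:
write(95): buf=[95 _ _ _ _], head=0, tail=1, size=1
write(42): buf=[95 42 _ _ _], head=0, tail=2, size=2
write(23): buf=[95 42 23 _ _], head=0, tail=3, size=3
write(50): buf=[95 42 23 50 _], head=0, tail=4, size=4
read(): buf=[_ 42 23 50 _], head=1, tail=4, size=3
write(4): buf=[_ 42 23 50 4], head=1, tail=0, size=4
write(33): buf=[33 42 23 50 4], head=1, tail=1, size=5
read(): buf=[33 _ 23 50 4], head=2, tail=1, size=4
write(64): buf=[33 64 23 50 4], head=2, tail=2, size=5
read(): buf=[33 64 _ 50 4], head=3, tail=2, size=4
write(69): buf=[33 64 69 50 4], head=3, tail=3, size=5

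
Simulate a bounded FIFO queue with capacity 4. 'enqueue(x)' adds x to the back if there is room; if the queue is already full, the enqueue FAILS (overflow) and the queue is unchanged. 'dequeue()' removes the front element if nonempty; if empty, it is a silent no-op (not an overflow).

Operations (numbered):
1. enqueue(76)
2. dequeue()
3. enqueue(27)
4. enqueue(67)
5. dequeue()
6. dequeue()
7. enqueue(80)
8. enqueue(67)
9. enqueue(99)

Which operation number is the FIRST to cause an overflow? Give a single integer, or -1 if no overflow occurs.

Answer: -1

Derivation:
1. enqueue(76): size=1
2. dequeue(): size=0
3. enqueue(27): size=1
4. enqueue(67): size=2
5. dequeue(): size=1
6. dequeue(): size=0
7. enqueue(80): size=1
8. enqueue(67): size=2
9. enqueue(99): size=3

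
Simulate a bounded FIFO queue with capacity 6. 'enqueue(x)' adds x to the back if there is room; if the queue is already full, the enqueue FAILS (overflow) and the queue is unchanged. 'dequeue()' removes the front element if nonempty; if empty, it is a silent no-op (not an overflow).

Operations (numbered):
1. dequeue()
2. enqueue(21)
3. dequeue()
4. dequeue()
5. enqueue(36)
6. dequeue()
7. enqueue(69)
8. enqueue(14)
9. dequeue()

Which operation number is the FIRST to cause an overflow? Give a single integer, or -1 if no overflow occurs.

Answer: -1

Derivation:
1. dequeue(): empty, no-op, size=0
2. enqueue(21): size=1
3. dequeue(): size=0
4. dequeue(): empty, no-op, size=0
5. enqueue(36): size=1
6. dequeue(): size=0
7. enqueue(69): size=1
8. enqueue(14): size=2
9. dequeue(): size=1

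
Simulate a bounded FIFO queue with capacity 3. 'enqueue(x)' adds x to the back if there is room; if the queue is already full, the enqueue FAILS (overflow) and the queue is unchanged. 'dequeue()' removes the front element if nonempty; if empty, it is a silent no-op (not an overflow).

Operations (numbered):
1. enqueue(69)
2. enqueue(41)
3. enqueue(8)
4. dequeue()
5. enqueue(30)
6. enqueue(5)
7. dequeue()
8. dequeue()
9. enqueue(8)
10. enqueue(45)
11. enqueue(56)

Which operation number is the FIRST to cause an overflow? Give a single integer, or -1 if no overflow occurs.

1. enqueue(69): size=1
2. enqueue(41): size=2
3. enqueue(8): size=3
4. dequeue(): size=2
5. enqueue(30): size=3
6. enqueue(5): size=3=cap → OVERFLOW (fail)
7. dequeue(): size=2
8. dequeue(): size=1
9. enqueue(8): size=2
10. enqueue(45): size=3
11. enqueue(56): size=3=cap → OVERFLOW (fail)

Answer: 6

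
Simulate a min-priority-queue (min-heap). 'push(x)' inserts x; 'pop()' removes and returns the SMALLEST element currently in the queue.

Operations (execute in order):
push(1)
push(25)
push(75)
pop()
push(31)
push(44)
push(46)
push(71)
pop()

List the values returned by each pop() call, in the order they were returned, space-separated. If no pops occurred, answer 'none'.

push(1): heap contents = [1]
push(25): heap contents = [1, 25]
push(75): heap contents = [1, 25, 75]
pop() → 1: heap contents = [25, 75]
push(31): heap contents = [25, 31, 75]
push(44): heap contents = [25, 31, 44, 75]
push(46): heap contents = [25, 31, 44, 46, 75]
push(71): heap contents = [25, 31, 44, 46, 71, 75]
pop() → 25: heap contents = [31, 44, 46, 71, 75]

Answer: 1 25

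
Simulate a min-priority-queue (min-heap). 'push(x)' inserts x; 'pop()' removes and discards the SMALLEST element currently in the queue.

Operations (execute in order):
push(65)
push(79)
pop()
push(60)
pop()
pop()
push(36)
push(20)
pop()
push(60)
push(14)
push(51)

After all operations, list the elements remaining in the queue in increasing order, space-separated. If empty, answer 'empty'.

push(65): heap contents = [65]
push(79): heap contents = [65, 79]
pop() → 65: heap contents = [79]
push(60): heap contents = [60, 79]
pop() → 60: heap contents = [79]
pop() → 79: heap contents = []
push(36): heap contents = [36]
push(20): heap contents = [20, 36]
pop() → 20: heap contents = [36]
push(60): heap contents = [36, 60]
push(14): heap contents = [14, 36, 60]
push(51): heap contents = [14, 36, 51, 60]

Answer: 14 36 51 60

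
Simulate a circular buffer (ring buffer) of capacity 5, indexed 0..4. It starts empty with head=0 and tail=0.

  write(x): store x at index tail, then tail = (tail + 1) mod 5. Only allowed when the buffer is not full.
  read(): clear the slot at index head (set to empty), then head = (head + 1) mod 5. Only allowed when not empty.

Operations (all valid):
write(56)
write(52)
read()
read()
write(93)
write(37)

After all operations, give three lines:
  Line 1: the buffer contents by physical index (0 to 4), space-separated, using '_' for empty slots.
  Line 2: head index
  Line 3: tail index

write(56): buf=[56 _ _ _ _], head=0, tail=1, size=1
write(52): buf=[56 52 _ _ _], head=0, tail=2, size=2
read(): buf=[_ 52 _ _ _], head=1, tail=2, size=1
read(): buf=[_ _ _ _ _], head=2, tail=2, size=0
write(93): buf=[_ _ 93 _ _], head=2, tail=3, size=1
write(37): buf=[_ _ 93 37 _], head=2, tail=4, size=2

Answer: _ _ 93 37 _
2
4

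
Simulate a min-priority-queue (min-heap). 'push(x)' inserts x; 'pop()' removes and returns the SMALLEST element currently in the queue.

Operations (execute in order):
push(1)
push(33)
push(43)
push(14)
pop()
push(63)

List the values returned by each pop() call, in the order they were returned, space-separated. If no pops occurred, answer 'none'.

push(1): heap contents = [1]
push(33): heap contents = [1, 33]
push(43): heap contents = [1, 33, 43]
push(14): heap contents = [1, 14, 33, 43]
pop() → 1: heap contents = [14, 33, 43]
push(63): heap contents = [14, 33, 43, 63]

Answer: 1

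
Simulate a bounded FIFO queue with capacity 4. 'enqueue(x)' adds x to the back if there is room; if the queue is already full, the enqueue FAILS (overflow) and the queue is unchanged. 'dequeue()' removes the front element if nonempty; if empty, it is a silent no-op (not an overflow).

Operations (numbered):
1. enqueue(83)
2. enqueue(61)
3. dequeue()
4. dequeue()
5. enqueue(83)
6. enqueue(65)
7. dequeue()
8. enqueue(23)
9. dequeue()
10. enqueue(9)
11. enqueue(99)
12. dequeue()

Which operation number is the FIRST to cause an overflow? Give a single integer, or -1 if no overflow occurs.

Answer: -1

Derivation:
1. enqueue(83): size=1
2. enqueue(61): size=2
3. dequeue(): size=1
4. dequeue(): size=0
5. enqueue(83): size=1
6. enqueue(65): size=2
7. dequeue(): size=1
8. enqueue(23): size=2
9. dequeue(): size=1
10. enqueue(9): size=2
11. enqueue(99): size=3
12. dequeue(): size=2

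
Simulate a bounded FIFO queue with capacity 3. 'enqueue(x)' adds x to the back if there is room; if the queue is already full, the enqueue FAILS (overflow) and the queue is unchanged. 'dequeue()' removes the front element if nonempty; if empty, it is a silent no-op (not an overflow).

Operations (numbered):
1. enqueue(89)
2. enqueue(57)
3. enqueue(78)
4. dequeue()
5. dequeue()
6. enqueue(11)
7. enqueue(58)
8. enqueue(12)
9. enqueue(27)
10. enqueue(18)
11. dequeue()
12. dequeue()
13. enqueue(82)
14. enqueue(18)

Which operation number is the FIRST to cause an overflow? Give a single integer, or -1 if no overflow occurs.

Answer: 8

Derivation:
1. enqueue(89): size=1
2. enqueue(57): size=2
3. enqueue(78): size=3
4. dequeue(): size=2
5. dequeue(): size=1
6. enqueue(11): size=2
7. enqueue(58): size=3
8. enqueue(12): size=3=cap → OVERFLOW (fail)
9. enqueue(27): size=3=cap → OVERFLOW (fail)
10. enqueue(18): size=3=cap → OVERFLOW (fail)
11. dequeue(): size=2
12. dequeue(): size=1
13. enqueue(82): size=2
14. enqueue(18): size=3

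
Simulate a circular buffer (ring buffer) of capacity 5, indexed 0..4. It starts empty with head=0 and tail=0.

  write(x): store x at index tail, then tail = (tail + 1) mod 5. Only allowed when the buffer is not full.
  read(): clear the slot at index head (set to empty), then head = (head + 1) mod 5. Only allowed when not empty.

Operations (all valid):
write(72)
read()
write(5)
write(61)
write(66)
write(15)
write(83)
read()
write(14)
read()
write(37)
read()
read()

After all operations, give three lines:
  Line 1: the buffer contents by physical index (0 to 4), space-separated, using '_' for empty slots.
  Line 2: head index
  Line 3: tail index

write(72): buf=[72 _ _ _ _], head=0, tail=1, size=1
read(): buf=[_ _ _ _ _], head=1, tail=1, size=0
write(5): buf=[_ 5 _ _ _], head=1, tail=2, size=1
write(61): buf=[_ 5 61 _ _], head=1, tail=3, size=2
write(66): buf=[_ 5 61 66 _], head=1, tail=4, size=3
write(15): buf=[_ 5 61 66 15], head=1, tail=0, size=4
write(83): buf=[83 5 61 66 15], head=1, tail=1, size=5
read(): buf=[83 _ 61 66 15], head=2, tail=1, size=4
write(14): buf=[83 14 61 66 15], head=2, tail=2, size=5
read(): buf=[83 14 _ 66 15], head=3, tail=2, size=4
write(37): buf=[83 14 37 66 15], head=3, tail=3, size=5
read(): buf=[83 14 37 _ 15], head=4, tail=3, size=4
read(): buf=[83 14 37 _ _], head=0, tail=3, size=3

Answer: 83 14 37 _ _
0
3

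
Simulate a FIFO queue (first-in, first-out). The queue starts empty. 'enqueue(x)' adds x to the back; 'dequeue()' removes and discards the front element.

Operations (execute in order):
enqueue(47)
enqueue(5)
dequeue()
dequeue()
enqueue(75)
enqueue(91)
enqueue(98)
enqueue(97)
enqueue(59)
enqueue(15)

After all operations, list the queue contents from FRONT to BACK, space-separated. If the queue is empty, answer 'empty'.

Answer: 75 91 98 97 59 15

Derivation:
enqueue(47): [47]
enqueue(5): [47, 5]
dequeue(): [5]
dequeue(): []
enqueue(75): [75]
enqueue(91): [75, 91]
enqueue(98): [75, 91, 98]
enqueue(97): [75, 91, 98, 97]
enqueue(59): [75, 91, 98, 97, 59]
enqueue(15): [75, 91, 98, 97, 59, 15]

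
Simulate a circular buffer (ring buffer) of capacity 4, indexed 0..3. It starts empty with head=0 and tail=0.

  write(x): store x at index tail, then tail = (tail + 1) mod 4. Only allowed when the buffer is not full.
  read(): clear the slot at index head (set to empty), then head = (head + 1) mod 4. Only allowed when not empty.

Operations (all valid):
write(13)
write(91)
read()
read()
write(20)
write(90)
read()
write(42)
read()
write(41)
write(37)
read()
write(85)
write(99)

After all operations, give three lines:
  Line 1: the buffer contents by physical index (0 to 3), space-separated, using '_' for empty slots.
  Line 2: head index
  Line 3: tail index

Answer: 99 41 37 85
1
1

Derivation:
write(13): buf=[13 _ _ _], head=0, tail=1, size=1
write(91): buf=[13 91 _ _], head=0, tail=2, size=2
read(): buf=[_ 91 _ _], head=1, tail=2, size=1
read(): buf=[_ _ _ _], head=2, tail=2, size=0
write(20): buf=[_ _ 20 _], head=2, tail=3, size=1
write(90): buf=[_ _ 20 90], head=2, tail=0, size=2
read(): buf=[_ _ _ 90], head=3, tail=0, size=1
write(42): buf=[42 _ _ 90], head=3, tail=1, size=2
read(): buf=[42 _ _ _], head=0, tail=1, size=1
write(41): buf=[42 41 _ _], head=0, tail=2, size=2
write(37): buf=[42 41 37 _], head=0, tail=3, size=3
read(): buf=[_ 41 37 _], head=1, tail=3, size=2
write(85): buf=[_ 41 37 85], head=1, tail=0, size=3
write(99): buf=[99 41 37 85], head=1, tail=1, size=4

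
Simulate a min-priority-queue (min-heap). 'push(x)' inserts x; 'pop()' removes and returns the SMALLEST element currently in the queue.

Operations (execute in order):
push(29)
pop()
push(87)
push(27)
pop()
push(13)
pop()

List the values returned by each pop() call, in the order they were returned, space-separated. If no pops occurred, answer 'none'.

push(29): heap contents = [29]
pop() → 29: heap contents = []
push(87): heap contents = [87]
push(27): heap contents = [27, 87]
pop() → 27: heap contents = [87]
push(13): heap contents = [13, 87]
pop() → 13: heap contents = [87]

Answer: 29 27 13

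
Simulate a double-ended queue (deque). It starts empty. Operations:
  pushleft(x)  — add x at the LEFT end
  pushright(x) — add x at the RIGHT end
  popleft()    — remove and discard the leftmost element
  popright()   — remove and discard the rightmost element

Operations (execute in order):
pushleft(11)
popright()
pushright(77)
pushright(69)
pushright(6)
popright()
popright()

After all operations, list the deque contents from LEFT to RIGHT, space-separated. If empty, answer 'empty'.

Answer: 77

Derivation:
pushleft(11): [11]
popright(): []
pushright(77): [77]
pushright(69): [77, 69]
pushright(6): [77, 69, 6]
popright(): [77, 69]
popright(): [77]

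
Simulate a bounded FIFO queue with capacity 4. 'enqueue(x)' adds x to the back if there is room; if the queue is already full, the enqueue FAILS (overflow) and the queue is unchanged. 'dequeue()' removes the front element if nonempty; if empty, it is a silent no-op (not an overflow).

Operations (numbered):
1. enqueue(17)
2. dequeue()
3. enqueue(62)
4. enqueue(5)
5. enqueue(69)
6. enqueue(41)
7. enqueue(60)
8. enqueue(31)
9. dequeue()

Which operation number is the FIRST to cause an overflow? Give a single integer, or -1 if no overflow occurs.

1. enqueue(17): size=1
2. dequeue(): size=0
3. enqueue(62): size=1
4. enqueue(5): size=2
5. enqueue(69): size=3
6. enqueue(41): size=4
7. enqueue(60): size=4=cap → OVERFLOW (fail)
8. enqueue(31): size=4=cap → OVERFLOW (fail)
9. dequeue(): size=3

Answer: 7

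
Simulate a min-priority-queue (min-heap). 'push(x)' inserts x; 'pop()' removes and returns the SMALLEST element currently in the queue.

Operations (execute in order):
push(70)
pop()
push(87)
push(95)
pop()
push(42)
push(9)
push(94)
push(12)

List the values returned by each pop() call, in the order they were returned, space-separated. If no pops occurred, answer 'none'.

push(70): heap contents = [70]
pop() → 70: heap contents = []
push(87): heap contents = [87]
push(95): heap contents = [87, 95]
pop() → 87: heap contents = [95]
push(42): heap contents = [42, 95]
push(9): heap contents = [9, 42, 95]
push(94): heap contents = [9, 42, 94, 95]
push(12): heap contents = [9, 12, 42, 94, 95]

Answer: 70 87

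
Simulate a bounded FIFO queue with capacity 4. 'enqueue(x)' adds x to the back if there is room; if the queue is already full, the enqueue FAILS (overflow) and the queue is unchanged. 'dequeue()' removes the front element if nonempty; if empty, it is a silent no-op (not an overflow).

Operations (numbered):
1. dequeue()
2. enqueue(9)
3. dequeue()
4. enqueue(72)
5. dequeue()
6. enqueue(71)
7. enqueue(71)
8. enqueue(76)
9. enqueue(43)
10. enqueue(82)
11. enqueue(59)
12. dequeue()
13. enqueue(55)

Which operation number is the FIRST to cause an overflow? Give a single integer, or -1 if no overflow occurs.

1. dequeue(): empty, no-op, size=0
2. enqueue(9): size=1
3. dequeue(): size=0
4. enqueue(72): size=1
5. dequeue(): size=0
6. enqueue(71): size=1
7. enqueue(71): size=2
8. enqueue(76): size=3
9. enqueue(43): size=4
10. enqueue(82): size=4=cap → OVERFLOW (fail)
11. enqueue(59): size=4=cap → OVERFLOW (fail)
12. dequeue(): size=3
13. enqueue(55): size=4

Answer: 10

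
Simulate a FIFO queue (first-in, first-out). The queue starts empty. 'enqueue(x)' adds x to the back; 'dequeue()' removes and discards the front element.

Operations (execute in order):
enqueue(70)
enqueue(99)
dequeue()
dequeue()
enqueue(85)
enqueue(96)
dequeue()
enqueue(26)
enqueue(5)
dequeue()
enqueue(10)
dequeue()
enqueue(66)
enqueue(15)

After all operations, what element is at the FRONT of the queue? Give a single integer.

enqueue(70): queue = [70]
enqueue(99): queue = [70, 99]
dequeue(): queue = [99]
dequeue(): queue = []
enqueue(85): queue = [85]
enqueue(96): queue = [85, 96]
dequeue(): queue = [96]
enqueue(26): queue = [96, 26]
enqueue(5): queue = [96, 26, 5]
dequeue(): queue = [26, 5]
enqueue(10): queue = [26, 5, 10]
dequeue(): queue = [5, 10]
enqueue(66): queue = [5, 10, 66]
enqueue(15): queue = [5, 10, 66, 15]

Answer: 5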